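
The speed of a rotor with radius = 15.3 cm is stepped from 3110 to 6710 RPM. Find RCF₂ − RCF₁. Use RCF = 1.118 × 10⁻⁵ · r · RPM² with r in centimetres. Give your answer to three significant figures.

RCF₁ = 1.118 × 10⁻⁵ × 15.3 × (3110)² = 1.118 × 10⁻⁵ × 15.3 × 9,672,100 ≈ 1,654.5 × g
RCF₂ = 1.118 × 10⁻⁵ × 15.3 × (6710)² = 1.118 × 10⁻⁵ × 15.3 × 45,024,100 ≈ 7,701.6 × g
Increase = 7,701.6 − 1,654.5 = 6,047.1

6050 × g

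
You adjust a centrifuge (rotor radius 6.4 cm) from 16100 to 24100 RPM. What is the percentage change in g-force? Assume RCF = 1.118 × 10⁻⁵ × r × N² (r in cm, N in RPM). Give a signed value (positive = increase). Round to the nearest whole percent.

+124%

RCF ∝ N², so the ratio is (24100/16100)² = (1.496894)² = 2.2407.
Change = 2.2407 − 1 = +1.2407 → +124.1%.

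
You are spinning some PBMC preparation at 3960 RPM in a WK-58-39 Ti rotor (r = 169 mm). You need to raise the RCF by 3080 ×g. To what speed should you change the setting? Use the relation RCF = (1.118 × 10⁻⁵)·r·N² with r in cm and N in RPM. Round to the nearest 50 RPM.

5650 RPM

r = 169 mm = 16.9 cm
Current RCF = 1.118 × 10⁻⁵ × 16.9 × (3960)² = 1.118 × 10⁻⁵ × 16.9 × 15,681,600 ≈ 2,962.9 × g
Target RCF = 2,962.9 + 3,080 = 6,042.9 × g
N² = 6,042.9 / (18.8942 × 10⁻⁵) = 31,982,831
N ≈ √31,982,831 ≈ 5,655.3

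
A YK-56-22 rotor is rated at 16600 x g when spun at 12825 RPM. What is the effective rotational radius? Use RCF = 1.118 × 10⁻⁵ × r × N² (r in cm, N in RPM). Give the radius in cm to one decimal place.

9.0 cm

16600 = 1.118 × 10⁻⁵ × r × (12825)²
r = 16600 / (1.118 × 10⁻⁵ × 164,480,625) = 16600 / 1838.893 ≈ 9.027 cm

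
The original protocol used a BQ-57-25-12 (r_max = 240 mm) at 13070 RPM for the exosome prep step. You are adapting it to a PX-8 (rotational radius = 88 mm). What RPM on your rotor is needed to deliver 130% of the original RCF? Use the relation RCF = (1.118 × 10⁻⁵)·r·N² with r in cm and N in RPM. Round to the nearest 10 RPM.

Original rotor: r = 240 mm = 24.0 cm
RCF_original = 1.118 × 10⁻⁵ × 24 × (13070)² = 1.118 × 10⁻⁵ × 24 × 170,824,900 ≈ 45,835.7 × g
Target RCF = 1.3 × 45,835.7 ≈ 59,586.4 × g
Your rotor: r = 88 mm = 8.8 cm
59,586.4 = 1.118 × 10⁻⁵ × 8.8 × N²
N² = 59,586.4 / (9.8384 × 10⁻⁵) = 605,651,325
N ≈ √605,651,325 ≈ 24,610.0

24610 RPM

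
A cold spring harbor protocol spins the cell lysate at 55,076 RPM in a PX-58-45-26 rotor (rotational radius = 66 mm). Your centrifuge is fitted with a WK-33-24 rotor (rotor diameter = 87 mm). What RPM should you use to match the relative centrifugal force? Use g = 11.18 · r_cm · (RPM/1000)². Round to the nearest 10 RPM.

Original rotor: r = 66 mm = 6.6 cm
RCF_original = 11.18 × 6.6 × (55.076)² = 11.18 × 6.6 × 3,033.365776 ≈ 223,826 × g
Your rotor: r = 87 mm / 2 = 43.5 mm = 4.35 cm
223,826 = 11.18 × 4.35 × (N/1000)²
(N/1000)² = 223,826 / 48.633 = 4602.348
N = 1000 × √4602.348 ≈ 67,840.6

67840 RPM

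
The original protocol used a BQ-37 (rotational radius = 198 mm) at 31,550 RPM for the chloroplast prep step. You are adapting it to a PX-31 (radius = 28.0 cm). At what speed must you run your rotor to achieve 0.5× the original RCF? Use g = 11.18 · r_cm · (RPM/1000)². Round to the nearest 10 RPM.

Original rotor: r = 198 mm = 19.8 cm
RCF_original = 11.18 × 19.8 × (31.55)² = 11.18 × 19.8 × 995.4025 ≈ 220,346.3 × g
Target RCF = 0.5 × 220,346.3 ≈ 110,173.1 × g
110,173.1 = 11.18 × 28 × (N/1000)²
(N/1000)² = 110,173.1 / 313.04 = 351.9458
N = 1000 × √351.9458 ≈ 18,760.2

18760 RPM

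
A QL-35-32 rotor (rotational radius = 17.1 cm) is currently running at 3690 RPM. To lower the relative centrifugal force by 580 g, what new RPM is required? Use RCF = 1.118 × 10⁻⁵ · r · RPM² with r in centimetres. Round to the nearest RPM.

3253 RPM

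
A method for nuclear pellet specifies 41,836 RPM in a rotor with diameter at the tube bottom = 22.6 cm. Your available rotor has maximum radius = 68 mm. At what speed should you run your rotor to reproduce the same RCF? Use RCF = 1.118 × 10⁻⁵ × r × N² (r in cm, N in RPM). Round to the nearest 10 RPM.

Original rotor: r = 22.6 / 2 = 11.3 cm
RCF_original = 1.118 × 10⁻⁵ × 11.3 × (41836)² = 1.118 × 10⁻⁵ × 11.3 × 1,750,250,896 ≈ 221,116.2 × g
Your rotor: r = 68 mm = 6.8 cm
221,116.2 = 1.118 × 10⁻⁵ × 6.8 × N²
N² = 221,116.2 / (7.6024 × 10⁻⁵) = 2,908,505,209
N ≈ √2,908,505,209 ≈ 53,930.6

53930 RPM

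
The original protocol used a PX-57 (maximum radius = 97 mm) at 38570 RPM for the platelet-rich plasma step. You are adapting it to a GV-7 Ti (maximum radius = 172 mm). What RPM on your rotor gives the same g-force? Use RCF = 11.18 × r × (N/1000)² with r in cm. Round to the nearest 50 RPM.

≈ 28950 RPM

Original rotor: r = 97 mm = 9.7 cm
RCF_original = 11.18 × 9.7 × (38.57)² = 11.18 × 9.7 × 1,487.6449 ≈ 161,329.1 × g
Your rotor: r = 172 mm = 17.2 cm
161,329.1 = 11.18 × 17.2 × (N/1000)²
(N/1000)² = 161,329.1 / 192.296 = 838.9623
N = 1000 × √838.9623 ≈ 28,964.8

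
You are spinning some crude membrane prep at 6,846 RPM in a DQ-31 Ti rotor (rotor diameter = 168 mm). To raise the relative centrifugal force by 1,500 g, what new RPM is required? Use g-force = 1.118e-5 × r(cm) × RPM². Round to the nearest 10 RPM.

r = 168 mm / 2 = 84 mm = 8.4 cm
Current RCF = 1.118 × 10⁻⁵ × 8.4 × (6846)² = 1.118 × 10⁻⁵ × 8.4 × 46,867,716 ≈ 4,401.4 × g
Target RCF = 4,401.4 + 1,500 = 5,901.4 × g
N² = 5,901.4 / (9.3912 × 10⁻⁵) = 62,839,680
N ≈ √62,839,680 ≈ 7,927.1

N₂ ≈ 7930 RPM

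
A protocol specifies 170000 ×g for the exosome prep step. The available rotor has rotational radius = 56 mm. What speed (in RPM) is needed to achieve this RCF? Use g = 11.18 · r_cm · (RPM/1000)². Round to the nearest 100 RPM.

r = 56 mm = 5.6 cm
RCF = 11.18 × r × (N/1000)²
170,000 = 11.18 × 5.6 × (N/1000)²
(N/1000)² = 170,000 / 62.608 = 2715.308
N = 1000 × √2715.308 ≈ 52,108.6

N ≈ 52100 RPM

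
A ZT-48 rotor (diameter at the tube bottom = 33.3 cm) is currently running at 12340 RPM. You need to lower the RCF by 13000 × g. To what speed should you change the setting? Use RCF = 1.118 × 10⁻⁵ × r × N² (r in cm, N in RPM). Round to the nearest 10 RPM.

≈ 9080 RPM

r = 33.3 / 2 = 16.65 cm
Current RCF = 1.118 × 10⁻⁵ × 16.65 × (12340)² = 1.118 × 10⁻⁵ × 16.65 × 152,275,600 ≈ 28,345.6 × g
Target RCF = 28,345.6 − 13,000 = 15,345.6 × g
N² = 15,345.6 / (18.6147 × 10⁻⁵) = 82,438,073
N ≈ √82,438,073 ≈ 9,079.5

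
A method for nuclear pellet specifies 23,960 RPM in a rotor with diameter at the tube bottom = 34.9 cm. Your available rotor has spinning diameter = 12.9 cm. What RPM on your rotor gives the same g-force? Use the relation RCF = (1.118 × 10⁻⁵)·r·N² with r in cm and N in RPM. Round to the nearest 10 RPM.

39410 RPM

Original rotor: r = 34.9 / 2 = 17.45 cm
RCF_original = 1.118 × 10⁻⁵ × 17.45 × (23960)² = 1.118 × 10⁻⁵ × 17.45 × 574,081,600 ≈ 111,998.2 × g
Your rotor: r = 12.9 / 2 = 6.45 cm
111,998.2 = 1.118 × 10⁻⁵ × 6.45 × N²
N² = 111,998.2 / (7.2111 × 10⁻⁵) = 1,553,136,137
N ≈ √1,553,136,137 ≈ 39,409.8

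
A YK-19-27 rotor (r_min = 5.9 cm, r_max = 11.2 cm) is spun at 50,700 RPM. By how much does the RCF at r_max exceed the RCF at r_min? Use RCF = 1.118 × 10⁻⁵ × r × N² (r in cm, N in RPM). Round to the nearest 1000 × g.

RCF_max = 1.118 × 10⁻⁵ × 11.2 × (50700)² = 1.118 × 10⁻⁵ × 11.2 × 2,570,490,000 ≈ 321,866.5 × g
RCF_min = 1.118 × 10⁻⁵ × 5.9 × (50700)² = 1.118 × 10⁻⁵ × 5.9 × 2,570,490,000 ≈ 169,554.7 × g
ΔRCF = 321,866.5 − 169,554.7 = 152,311.8

152000 ×g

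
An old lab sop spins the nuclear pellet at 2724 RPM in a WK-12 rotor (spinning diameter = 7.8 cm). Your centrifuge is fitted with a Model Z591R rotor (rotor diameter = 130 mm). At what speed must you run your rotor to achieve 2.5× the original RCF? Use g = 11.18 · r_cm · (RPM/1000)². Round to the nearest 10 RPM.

3340 RPM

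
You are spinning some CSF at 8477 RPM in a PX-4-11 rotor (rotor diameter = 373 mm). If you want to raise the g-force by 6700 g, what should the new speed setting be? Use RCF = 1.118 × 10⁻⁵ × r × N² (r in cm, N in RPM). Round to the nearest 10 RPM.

10200 RPM

r = 373 mm / 2 = 186.5 mm = 18.65 cm
Current RCF = 1.118 × 10⁻⁵ × 18.65 × (8477)² = 1.118 × 10⁻⁵ × 18.65 × 71,859,529 ≈ 14,983.2 × g
Target RCF = 14,983.2 + 6,700 = 21,683.2 × g
N² = 21,683.2 / (20.8507 × 10⁻⁵) = 103,992,672
N ≈ √103,992,672 ≈ 10,197.7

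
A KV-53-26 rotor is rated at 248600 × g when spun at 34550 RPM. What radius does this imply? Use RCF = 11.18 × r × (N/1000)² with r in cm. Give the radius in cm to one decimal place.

248600 = 11.18 × r × (34.55)²
r = 248600 / (11.18 × 1193.7025) = 248600 / 13345.59 ≈ 18.628 cm

≈ 18.6 cm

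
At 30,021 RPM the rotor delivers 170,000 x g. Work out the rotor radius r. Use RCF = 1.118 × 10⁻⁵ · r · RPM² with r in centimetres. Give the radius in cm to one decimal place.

170000 = 1.118 × 10⁻⁵ × r × (30021)²
r = 170000 / (1.118 × 10⁻⁵ × 901,260,441) = 170000 / 10076.09 ≈ 16.872 cm

≈ 16.9 cm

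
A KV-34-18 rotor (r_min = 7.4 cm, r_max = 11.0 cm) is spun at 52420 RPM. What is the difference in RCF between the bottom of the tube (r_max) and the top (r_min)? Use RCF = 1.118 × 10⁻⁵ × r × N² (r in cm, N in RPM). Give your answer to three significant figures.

ΔRCF = 1.118 × 10⁻⁵ × (r_max − r_min) × N² = 1.118 × 10⁻⁵ × 3.6 × 2,747,856,400 ≈ 110,595.7

111000 ×g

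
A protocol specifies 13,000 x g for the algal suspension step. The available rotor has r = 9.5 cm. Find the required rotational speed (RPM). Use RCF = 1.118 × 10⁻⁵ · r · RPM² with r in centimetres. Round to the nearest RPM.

11063 RPM

13,000 = 1.118 × 10⁻⁵ × 9.5 × N²
N² = 13,000 / (10.621 × 10⁻⁵) = 122,399,021
N ≈ √122,399,021 ≈ 11,063.4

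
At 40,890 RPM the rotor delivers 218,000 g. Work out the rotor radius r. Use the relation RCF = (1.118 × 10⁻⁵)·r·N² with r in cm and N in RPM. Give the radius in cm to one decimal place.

218000 = 1.118 × 10⁻⁵ × r × (40890)²
r = 218000 / (1.118 × 10⁻⁵ × 1,671,992,100) = 218000 / 18692.87 ≈ 11.662 cm

≈ 11.7 cm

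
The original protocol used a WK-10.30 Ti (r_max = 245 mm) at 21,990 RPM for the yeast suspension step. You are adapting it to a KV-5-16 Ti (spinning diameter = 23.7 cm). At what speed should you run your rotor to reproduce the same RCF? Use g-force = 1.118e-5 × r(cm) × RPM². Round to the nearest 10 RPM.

31620 RPM

Original rotor: r = 245 mm = 24.5 cm
RCF = 1.118 × 10⁻⁵ × r × N²
RCF_original = 1.118 × 10⁻⁵ × 24.5 × (21990)² = 1.118 × 10⁻⁵ × 24.5 × 483,560,100 ≈ 132,451.9 × g
Your rotor: r = 23.7 / 2 = 11.85 cm
132,451.9 = 1.118 × 10⁻⁵ × 11.85 × N²
N² = 132,451.9 / (13.2483 × 10⁻⁵) = 999,765,253
N ≈ √999,765,253 ≈ 31,619.1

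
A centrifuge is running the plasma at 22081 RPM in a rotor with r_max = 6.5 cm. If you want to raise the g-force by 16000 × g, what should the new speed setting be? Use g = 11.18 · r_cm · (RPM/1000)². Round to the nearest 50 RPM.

26600 RPM

Current RCF = 11.18 × 6.5 × (22.081)² = 11.18 × 6.5 × 487.570561 ≈ 35,431.8 × g
Target RCF = 35,431.8 + 16,000 = 51,431.8 × g
(N/1000)² = 51,431.8 / 72.67 = 707.7446
N = 1000 × √707.7446 ≈ 26,603.5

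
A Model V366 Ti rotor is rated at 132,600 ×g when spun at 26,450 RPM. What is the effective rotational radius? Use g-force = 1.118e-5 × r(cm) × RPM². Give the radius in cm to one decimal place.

≈ 17.0 cm

132600 = 1.118 × 10⁻⁵ × r × (26450)²
r = 132600 / (1.118 × 10⁻⁵ × 699,602,500) = 132600 / 7821.556 ≈ 16.953 cm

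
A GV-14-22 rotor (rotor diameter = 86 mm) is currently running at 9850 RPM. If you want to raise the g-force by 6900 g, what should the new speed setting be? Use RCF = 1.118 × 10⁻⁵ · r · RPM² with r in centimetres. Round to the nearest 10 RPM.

r = 86 mm / 2 = 43 mm = 4.3 cm
Current RCF = 1.118 × 10⁻⁵ × 4.3 × (9850)² = 1.118 × 10⁻⁵ × 4.3 × 97,022,500 ≈ 4,664.3 × g
Target RCF = 4,664.3 + 6,900 = 11,564.3 × g
N² = 11,564.3 / (4.8074 × 10⁻⁵) = 240,552,066
N ≈ √240,552,066 ≈ 15,509.7

N₂ ≈ 15510 RPM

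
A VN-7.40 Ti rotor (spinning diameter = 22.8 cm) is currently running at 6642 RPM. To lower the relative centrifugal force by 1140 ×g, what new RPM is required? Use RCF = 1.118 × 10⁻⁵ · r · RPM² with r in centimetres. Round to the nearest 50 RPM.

r = 22.8 / 2 = 11.4 cm
Current RCF = 1.118 × 10⁻⁵ × 11.4 × (6642)² = 1.118 × 10⁻⁵ × 11.4 × 44,116,164 ≈ 5,622.7 × g
Target RCF = 5,622.7 − 1,140 = 4,482.7 × g
N² = 4,482.7 / (12.7452 × 10⁻⁵) = 35,171,672
N ≈ √35,171,672 ≈ 5,930.6

≈ 5950 RPM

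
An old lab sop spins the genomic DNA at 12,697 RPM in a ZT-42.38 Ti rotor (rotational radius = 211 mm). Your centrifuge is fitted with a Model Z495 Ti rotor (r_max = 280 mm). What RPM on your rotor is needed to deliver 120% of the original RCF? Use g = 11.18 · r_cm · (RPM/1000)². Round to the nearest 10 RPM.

≈ 12070 RPM

Original rotor: r = 211 mm = 21.1 cm
RCF = 11.18 × r × (N/1000)²
RCF_original = 11.18 × 21.1 × (12.697)² = 11.18 × 21.1 × 161.213809 ≈ 38,030 × g
Target RCF = 1.2 × 38,030 ≈ 45,636 × g
Your rotor: r = 280 mm = 28.0 cm
45,636 = 11.18 × 28 × (N/1000)²
(N/1000)² = 45,636 / 313.04 = 145.7833
N = 1000 × √145.7833 ≈ 12,074.1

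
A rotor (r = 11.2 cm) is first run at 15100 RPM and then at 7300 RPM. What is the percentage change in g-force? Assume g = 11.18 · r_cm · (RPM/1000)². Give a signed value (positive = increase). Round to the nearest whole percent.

RCF ∝ N², so the ratio is (7300/15100)² = (0.483444)² = 0.2337.
Change = 0.2337 − 1 = -0.7663 → -76.6%.

-77%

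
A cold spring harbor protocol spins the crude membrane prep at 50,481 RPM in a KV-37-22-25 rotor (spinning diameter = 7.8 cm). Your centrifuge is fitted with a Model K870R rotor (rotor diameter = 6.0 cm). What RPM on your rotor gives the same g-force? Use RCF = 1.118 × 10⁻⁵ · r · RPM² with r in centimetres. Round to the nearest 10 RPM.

Original rotor: r = 7.8 / 2 = 3.9 cm
RCF_original = 1.118 × 10⁻⁵ × 3.9 × (50481)² = 1.118 × 10⁻⁵ × 3.9 × 2,548,331,361 ≈ 111,112.3 × g
Your rotor: r = 6.0 / 2 = 3 cm
111,112.3 = 1.118 × 10⁻⁵ × 3 × N²
N² = 111,112.3 / (3.354 × 10⁻⁵) = 3,312,829,457
N ≈ √3,312,829,457 ≈ 57,557.2

57560 RPM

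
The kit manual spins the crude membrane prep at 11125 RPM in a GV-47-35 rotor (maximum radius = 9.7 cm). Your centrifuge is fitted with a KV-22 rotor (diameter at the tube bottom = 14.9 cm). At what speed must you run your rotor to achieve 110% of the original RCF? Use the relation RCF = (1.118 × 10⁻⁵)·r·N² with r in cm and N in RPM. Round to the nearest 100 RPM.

RCF = 1.118 × 10⁻⁵ × r × N²
RCF_original = 1.118 × 10⁻⁵ × 9.7 × (11125)² = 1.118 × 10⁻⁵ × 9.7 × 123,765,625 ≈ 13,421.9 × g
Target RCF = 1.1 × 13,421.9 ≈ 14,764.1 × g
Your rotor: r = 14.9 / 2 = 7.45 cm
14,764.1 = 1.118 × 10⁻⁵ × 7.45 × N²
N² = 14,764.1 / (8.3291 × 10⁻⁵) = 177,259,248
N ≈ √177,259,248 ≈ 13,313.9

≈ 13300 RPM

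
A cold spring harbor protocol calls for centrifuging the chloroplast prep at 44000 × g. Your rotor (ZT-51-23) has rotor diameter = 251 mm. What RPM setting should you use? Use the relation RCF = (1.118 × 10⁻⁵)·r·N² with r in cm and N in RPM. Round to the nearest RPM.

r = 251 mm / 2 = 125.5 mm = 12.55 cm
RCF = 1.118 × 10⁻⁵ × r × N²
44,000 = 1.118 × 10⁻⁵ × 12.55 × N²
N² = 44,000 / (14.0309 × 10⁻⁵) = 313,593,568
N ≈ √313,593,568 ≈ 17,708.6

≈ 17709 RPM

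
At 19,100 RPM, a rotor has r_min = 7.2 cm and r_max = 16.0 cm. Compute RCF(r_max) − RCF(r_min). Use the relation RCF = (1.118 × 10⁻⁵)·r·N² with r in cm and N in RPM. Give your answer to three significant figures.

RCF_max = 1.118 × 10⁻⁵ × 16 × (19100)² = 1.118 × 10⁻⁵ × 16 × 364,810,000 ≈ 65,257.2 × g
RCF_min = 1.118 × 10⁻⁵ × 7.2 × (19100)² = 1.118 × 10⁻⁵ × 7.2 × 364,810,000 ≈ 29,365.7 × g
ΔRCF = 65,257.2 − 29,365.7 = 35,891.5

≈ 35900 × g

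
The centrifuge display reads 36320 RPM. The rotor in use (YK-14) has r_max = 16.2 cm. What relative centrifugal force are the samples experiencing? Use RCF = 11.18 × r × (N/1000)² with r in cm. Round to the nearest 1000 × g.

RCF = 11.18 × 16.2 × (36.32)² = 11.18 × 16.2 × 1,319.1424 ≈ 238,917.8 × g

239000 g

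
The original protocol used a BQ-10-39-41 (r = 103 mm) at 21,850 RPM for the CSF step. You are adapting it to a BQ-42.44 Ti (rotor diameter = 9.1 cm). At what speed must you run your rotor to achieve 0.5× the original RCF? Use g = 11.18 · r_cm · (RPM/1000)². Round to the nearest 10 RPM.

≈ 23250 RPM

Original rotor: r = 103 mm = 10.3 cm
RCF = 11.18 × r × (N/1000)²
RCF_original = 11.18 × 10.3 × (21.85)² = 11.18 × 10.3 × 477.4225 ≈ 54,977.1 × g
Target RCF = 0.5 × 54,977.1 ≈ 27,488.5 × g
Your rotor: r = 9.1 / 2 = 4.55 cm
27,488.5 = 11.18 × 4.55 × (N/1000)²
(N/1000)² = 27,488.5 / 50.869 = 540.3782
N = 1000 × √540.3782 ≈ 23,246.0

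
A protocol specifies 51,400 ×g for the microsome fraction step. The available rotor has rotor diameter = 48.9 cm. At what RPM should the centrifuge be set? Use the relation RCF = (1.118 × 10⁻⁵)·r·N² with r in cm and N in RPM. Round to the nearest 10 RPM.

≈ 13710 RPM

r = 48.9 / 2 = 24.45 cm
51,400 = 1.118 × 10⁻⁵ × 24.45 × N²
N² = 51,400 / (27.3351 × 10⁻⁵) = 188,036,627
N ≈ √188,036,627 ≈ 13,712.6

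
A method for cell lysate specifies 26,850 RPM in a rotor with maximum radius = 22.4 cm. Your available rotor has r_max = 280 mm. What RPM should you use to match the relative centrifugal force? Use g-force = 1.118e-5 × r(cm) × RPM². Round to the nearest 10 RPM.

≈ 24020 RPM

RCF_original = 1.118 × 10⁻⁵ × 22.4 × (26850)² = 1.118 × 10⁻⁵ × 22.4 × 720,922,500 ≈ 180,542.1 × g
Your rotor: r = 280 mm = 28.0 cm
180,542.1 = 1.118 × 10⁻⁵ × 28 × N²
N² = 180,542.1 / (31.304 × 10⁻⁵) = 576,738,117
N ≈ √576,738,117 ≈ 24,015.4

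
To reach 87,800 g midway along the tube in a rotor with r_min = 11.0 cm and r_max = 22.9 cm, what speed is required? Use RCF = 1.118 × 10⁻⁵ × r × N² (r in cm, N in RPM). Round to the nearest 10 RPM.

≈ 21520 RPM

r_avg = (11.0 + 22.9) / 2 = 16.95 cm
RCF = 1.118 × 10⁻⁵ × r × N²
87,800 = 1.118 × 10⁻⁵ × 16.95 × N²
N² = 87,800 / (18.9501 × 10⁻⁵) = 463,322,093
N ≈ √463,322,093 ≈ 21,524.9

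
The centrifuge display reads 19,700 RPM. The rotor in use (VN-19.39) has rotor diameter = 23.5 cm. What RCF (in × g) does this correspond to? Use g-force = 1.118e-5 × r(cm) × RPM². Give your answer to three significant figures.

51000 × g

r = 23.5 / 2 = 11.75 cm
RCF = 1.118 × 10⁻⁵ × r × N²
RCF = 1.118 × 10⁻⁵ × 11.75 × (19700)² = 1.118 × 10⁻⁵ × 11.75 × 388,090,000 ≈ 50,981.4 × g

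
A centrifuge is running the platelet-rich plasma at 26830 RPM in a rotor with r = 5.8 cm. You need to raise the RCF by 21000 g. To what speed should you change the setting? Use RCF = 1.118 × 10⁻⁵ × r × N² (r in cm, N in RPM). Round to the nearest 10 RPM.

Current RCF = 1.118 × 10⁻⁵ × 5.8 × (26830)² = 1.118 × 10⁻⁵ × 5.8 × 719,848,900 ≈ 46,677.9 × g
Target RCF = 46,677.9 + 21,000 = 67,677.9 × g
N² = 67,677.9 / (6.4844 × 10⁻⁵) = 1,043,703,350
N ≈ √1,043,703,350 ≈ 32,306.4

N₂ ≈ 32310 RPM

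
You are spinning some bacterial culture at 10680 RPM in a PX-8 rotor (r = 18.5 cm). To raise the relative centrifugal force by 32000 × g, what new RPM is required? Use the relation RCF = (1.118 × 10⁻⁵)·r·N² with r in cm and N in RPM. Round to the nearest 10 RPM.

16390 RPM

Current RCF = 1.118 × 10⁻⁵ × 18.5 × (10680)² = 1.118 × 10⁻⁵ × 18.5 × 114,062,400 ≈ 23,591.5 × g
Target RCF = 23,591.5 + 32,000 = 55,591.5 × g
N² = 55,591.5 / (20.683 × 10⁻⁵) = 268,778,707
N ≈ √268,778,707 ≈ 16,394.5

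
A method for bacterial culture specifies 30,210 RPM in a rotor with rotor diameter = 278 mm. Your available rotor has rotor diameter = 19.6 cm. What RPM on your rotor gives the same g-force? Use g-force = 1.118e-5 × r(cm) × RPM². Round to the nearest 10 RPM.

35980 RPM

Original rotor: r = 278 mm / 2 = 139 mm = 13.9 cm
RCF_original = 1.118 × 10⁻⁵ × 13.9 × (30210)² = 1.118 × 10⁻⁵ × 13.9 × 912,644,100 ≈ 141,826.7 × g
Your rotor: r = 19.6 / 2 = 9.8 cm
141,826.7 = 1.118 × 10⁻⁵ × 9.8 × N²
N² = 141,826.7 / (10.9564 × 10⁻⁵) = 1,294,464,423
N ≈ √1,294,464,423 ≈ 35,978.7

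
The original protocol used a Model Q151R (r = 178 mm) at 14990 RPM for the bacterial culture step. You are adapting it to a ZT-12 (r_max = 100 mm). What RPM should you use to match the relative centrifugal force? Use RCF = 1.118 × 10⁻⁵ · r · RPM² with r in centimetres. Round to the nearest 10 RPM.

≈ 20000 RPM

Original rotor: r = 178 mm = 17.8 cm
RCF = 1.118 × 10⁻⁵ × r × N²
RCF_original = 1.118 × 10⁻⁵ × 17.8 × (14990)² = 1.118 × 10⁻⁵ × 17.8 × 224,700,100 ≈ 44,716.2 × g
Your rotor: r = 100 mm = 10.0 cm
44,716.2 = 1.118 × 10⁻⁵ × 10 × N²
N² = 44,716.2 / (11.18 × 10⁻⁵) = 399,966,011
N ≈ √399,966,011 ≈ 19,999.2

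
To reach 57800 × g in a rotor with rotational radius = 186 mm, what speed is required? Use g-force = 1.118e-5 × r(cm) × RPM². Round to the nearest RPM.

N ≈ 16672 RPM

r = 186 mm = 18.6 cm
RCF = 1.118 × 10⁻⁵ × r × N²
57,800 = 1.118 × 10⁻⁵ × 18.6 × N²
N² = 57,800 / (20.7948 × 10⁻⁵) = 277,954,104
N ≈ √277,954,104 ≈ 16,672.0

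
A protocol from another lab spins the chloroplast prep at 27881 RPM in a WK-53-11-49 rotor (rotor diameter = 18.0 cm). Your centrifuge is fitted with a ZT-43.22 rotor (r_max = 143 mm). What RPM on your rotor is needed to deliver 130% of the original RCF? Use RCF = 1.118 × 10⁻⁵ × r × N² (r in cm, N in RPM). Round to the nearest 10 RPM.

Original rotor: r = 18.0 / 2 = 9 cm
RCF = 1.118 × 10⁻⁵ × r × N²
RCF_original = 1.118 × 10⁻⁵ × 9 × (27881)² = 1.118 × 10⁻⁵ × 9 × 777,350,161 ≈ 78,217 × g
Target RCF = 1.3 × 78,217 ≈ 101,682.1 × g
Your rotor: r = 143 mm = 14.3 cm
101,682.1 = 1.118 × 10⁻⁵ × 14.3 × N²
N² = 101,682.1 / (15.9874 × 10⁻⁵) = 636,013,986
N ≈ √636,013,986 ≈ 25,219.3

25220 RPM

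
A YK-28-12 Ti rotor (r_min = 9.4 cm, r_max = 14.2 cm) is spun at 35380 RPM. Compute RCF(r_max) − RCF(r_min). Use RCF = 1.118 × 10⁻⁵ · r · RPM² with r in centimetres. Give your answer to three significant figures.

RCF_max = 1.118 × 10⁻⁵ × 14.2 × (35380)² = 1.118 × 10⁻⁵ × 14.2 × 1,251,744,400 ≈ 198,721.9 × g
RCF_min = 1.118 × 10⁻⁵ × 9.4 × (35380)² = 1.118 × 10⁻⁵ × 9.4 × 1,251,744,400 ≈ 131,548.3 × g
ΔRCF = 198,721.9 − 131,548.3 = 67,173.6

67200 ×g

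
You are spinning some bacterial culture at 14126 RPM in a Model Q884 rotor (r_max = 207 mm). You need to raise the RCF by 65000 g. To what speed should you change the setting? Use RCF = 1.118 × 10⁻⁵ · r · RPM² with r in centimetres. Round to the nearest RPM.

r = 207 mm = 20.7 cm
Current RCF = 1.118 × 10⁻⁵ × 20.7 × (14126)² = 1.118 × 10⁻⁵ × 20.7 × 199,543,876 ≈ 46,179.6 × g
Target RCF = 46,179.6 + 65,000 = 111,179.6 × g
N² = 111,179.6 / (23.1426 × 10⁻⁵) = 480,411,017
N ≈ √480,411,017 ≈ 21,918.3

≈ 21918 RPM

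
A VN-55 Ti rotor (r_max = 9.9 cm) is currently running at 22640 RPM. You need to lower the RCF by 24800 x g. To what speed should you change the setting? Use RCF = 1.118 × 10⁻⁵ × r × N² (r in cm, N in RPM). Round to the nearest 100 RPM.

17000 RPM

Current RCF = 1.118 × 10⁻⁵ × 9.9 × (22640)² = 1.118 × 10⁻⁵ × 9.9 × 512,569,600 ≈ 56,732.2 × g
Target RCF = 56,732.2 − 24,800 = 31,932.2 × g
N² = 31,932.2 / (11.0682 × 10⁻⁵) = 288,504,002
N ≈ √288,504,002 ≈ 16,985.4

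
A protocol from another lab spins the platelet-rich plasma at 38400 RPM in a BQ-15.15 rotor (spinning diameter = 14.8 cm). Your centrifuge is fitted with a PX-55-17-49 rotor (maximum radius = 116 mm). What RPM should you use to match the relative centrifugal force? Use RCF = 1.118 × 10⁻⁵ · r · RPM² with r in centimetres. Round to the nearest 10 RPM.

30670 RPM

Original rotor: r = 14.8 / 2 = 7.4 cm
RCF = 1.118 × 10⁻⁵ × r × N²
RCF_original = 1.118 × 10⁻⁵ × 7.4 × (38400)² = 1.118 × 10⁻⁵ × 7.4 × 1,474,560,000 ≈ 121,993.3 × g
Your rotor: r = 116 mm = 11.6 cm
121,993.3 = 1.118 × 10⁻⁵ × 11.6 × N²
N² = 121,993.3 / (12.9688 × 10⁻⁵) = 940,667,602
N ≈ √940,667,602 ≈ 30,670.3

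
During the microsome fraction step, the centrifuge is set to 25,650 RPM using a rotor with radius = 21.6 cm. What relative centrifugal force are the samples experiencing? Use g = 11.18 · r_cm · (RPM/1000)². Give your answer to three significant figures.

RCF ≈ 159000 x g

RCF = 11.18 × r × (N/1000)²
RCF = 11.18 × 21.6 × (25.65)² = 11.18 × 21.6 × 657.9225 ≈ 158,880.4 × g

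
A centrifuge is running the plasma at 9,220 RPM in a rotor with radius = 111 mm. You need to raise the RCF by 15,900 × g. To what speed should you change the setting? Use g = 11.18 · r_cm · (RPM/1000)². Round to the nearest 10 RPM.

r = 111 mm = 11.1 cm
Current RCF = 11.18 × 11.1 × (9.22)² = 11.18 × 11.1 × 85.0084 ≈ 10,549.4 × g
Target RCF = 10,549.4 + 15,900 = 26,449.4 × g
(N/1000)² = 26,449.4 / 124.098 = 213.1332
N = 1000 × √213.1332 ≈ 14,599.1

≈ 14600 RPM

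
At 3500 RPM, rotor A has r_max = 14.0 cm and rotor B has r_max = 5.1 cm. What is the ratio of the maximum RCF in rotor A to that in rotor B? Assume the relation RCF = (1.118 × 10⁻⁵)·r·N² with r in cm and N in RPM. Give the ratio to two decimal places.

2.75

At fixed N, RCF ∝ r, so RCF_A/RCF_B = r_A/r_B = 14.0 / 5.1 = 2.7451.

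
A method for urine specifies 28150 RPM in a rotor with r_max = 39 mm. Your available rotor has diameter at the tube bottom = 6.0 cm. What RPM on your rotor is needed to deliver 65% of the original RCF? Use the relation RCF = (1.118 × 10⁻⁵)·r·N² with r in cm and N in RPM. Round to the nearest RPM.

Original rotor: r = 39 mm = 3.9 cm
RCF_original = 1.118 × 10⁻⁵ × 3.9 × (28150)² = 1.118 × 10⁻⁵ × 3.9 × 792,422,500 ≈ 34,551.2 × g
Target RCF = 0.65 × 34,551.2 ≈ 22,458.3 × g
Your rotor: r = 6.0 / 2 = 3 cm
22,458.3 = 1.118 × 10⁻⁵ × 3 × N²
N² = 22,458.3 / (3.354 × 10⁻⁵) = 669,597,496
N ≈ √669,597,496 ≈ 25,876.6

≈ 25877 RPM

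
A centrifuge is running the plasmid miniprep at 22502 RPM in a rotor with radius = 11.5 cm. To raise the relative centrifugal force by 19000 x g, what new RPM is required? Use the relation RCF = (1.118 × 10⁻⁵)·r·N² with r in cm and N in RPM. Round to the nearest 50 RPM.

25600 RPM

Current RCF = 1.118 × 10⁻⁵ × 11.5 × (22502)² = 1.118 × 10⁻⁵ × 11.5 × 506,340,004 ≈ 65,100.1 × g
Target RCF = 65,100.1 + 19,000 = 84,100.1 × g
N² = 84,100.1 / (12.857 × 10⁻⁵) = 654,119,157
N ≈ √654,119,157 ≈ 25,575.8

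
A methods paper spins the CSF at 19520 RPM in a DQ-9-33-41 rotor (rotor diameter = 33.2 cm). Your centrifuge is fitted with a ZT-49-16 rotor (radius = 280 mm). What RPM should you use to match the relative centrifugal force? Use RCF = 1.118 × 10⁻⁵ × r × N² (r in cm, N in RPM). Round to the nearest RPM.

≈ 15030 RPM

Original rotor: r = 33.2 / 2 = 16.6 cm
RCF = 1.118 × 10⁻⁵ × r × N²
RCF_original = 1.118 × 10⁻⁵ × 16.6 × (19520)² = 1.118 × 10⁻⁵ × 16.6 × 381,030,400 ≈ 70,714.7 × g
Your rotor: r = 280 mm = 28.0 cm
70,714.7 = 1.118 × 10⁻⁵ × 28 × N²
N² = 70,714.7 / (31.304 × 10⁻⁵) = 225,896,691
N ≈ √225,896,691 ≈ 15,029.9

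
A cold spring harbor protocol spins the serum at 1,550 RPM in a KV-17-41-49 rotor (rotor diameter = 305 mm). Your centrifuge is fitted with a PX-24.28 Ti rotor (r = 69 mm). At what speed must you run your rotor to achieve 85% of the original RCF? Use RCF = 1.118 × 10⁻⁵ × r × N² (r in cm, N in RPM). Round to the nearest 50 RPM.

≈ 2100 RPM

Original rotor: r = 305 mm / 2 = 152.5 mm = 15.25 cm
RCF = 1.118 × 10⁻⁵ × r × N²
RCF_original = 1.118 × 10⁻⁵ × 15.25 × (1550)² = 1.118 × 10⁻⁵ × 15.25 × 2,402,500 ≈ 409.6 × g
Target RCF = 0.85 × 409.6 ≈ 348.2 × g
Your rotor: r = 69 mm = 6.9 cm
348.2 = 1.118 × 10⁻⁵ × 6.9 × N²
N² = 348.2 / (7.7142 × 10⁻⁵) = 4,513,754
N ≈ √4,513,754 ≈ 2,124.6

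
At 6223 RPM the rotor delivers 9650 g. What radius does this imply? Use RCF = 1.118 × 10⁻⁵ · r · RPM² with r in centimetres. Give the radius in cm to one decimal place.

22.3 cm

RCF = 1.118 × 10⁻⁵ × r × N²
9650 = 1.118 × 10⁻⁵ × r × (6223)²
r = 9650 / (1.118 × 10⁻⁵ × 38,725,729) = 9650 / 432.9537 ≈ 22.289 cm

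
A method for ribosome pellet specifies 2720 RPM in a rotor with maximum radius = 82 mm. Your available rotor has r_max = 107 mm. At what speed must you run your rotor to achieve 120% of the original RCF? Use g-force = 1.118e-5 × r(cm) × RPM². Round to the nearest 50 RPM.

≈ 2600 RPM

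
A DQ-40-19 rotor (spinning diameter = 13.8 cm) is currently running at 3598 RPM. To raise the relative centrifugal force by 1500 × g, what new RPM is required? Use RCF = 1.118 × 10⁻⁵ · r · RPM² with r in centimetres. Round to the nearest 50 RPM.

5700 RPM

r = 13.8 / 2 = 6.9 cm
Current RCF = 1.118 × 10⁻⁵ × 6.9 × (3598)² = 1.118 × 10⁻⁵ × 6.9 × 12,945,604 ≈ 998.6 × g
Target RCF = 998.6 + 1,500 = 2,498.6 × g
N² = 2,498.6 / (7.7142 × 10⁻⁵) = 32,389,619
N ≈ √32,389,619 ≈ 5,691.2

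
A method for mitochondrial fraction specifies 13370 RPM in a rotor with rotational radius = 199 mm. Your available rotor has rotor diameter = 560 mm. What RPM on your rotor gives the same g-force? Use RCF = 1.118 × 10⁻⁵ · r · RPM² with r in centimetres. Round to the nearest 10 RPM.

11270 RPM

Original rotor: r = 199 mm = 19.9 cm
RCF = 1.118 × 10⁻⁵ × r × N²
RCF_original = 1.118 × 10⁻⁵ × 19.9 × (13370)² = 1.118 × 10⁻⁵ × 19.9 × 178,756,900 ≈ 39,770.2 × g
Your rotor: r = 560 mm / 2 = 280 mm = 28 cm
39,770.2 = 1.118 × 10⁻⁵ × 28 × N²
N² = 39,770.2 / (31.304 × 10⁻⁵) = 127,045,106
N ≈ √127,045,106 ≈ 11,271.4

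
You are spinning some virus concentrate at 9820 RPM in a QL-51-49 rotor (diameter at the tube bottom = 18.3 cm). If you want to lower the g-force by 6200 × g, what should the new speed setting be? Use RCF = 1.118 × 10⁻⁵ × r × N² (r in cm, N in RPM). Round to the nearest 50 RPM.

6000 RPM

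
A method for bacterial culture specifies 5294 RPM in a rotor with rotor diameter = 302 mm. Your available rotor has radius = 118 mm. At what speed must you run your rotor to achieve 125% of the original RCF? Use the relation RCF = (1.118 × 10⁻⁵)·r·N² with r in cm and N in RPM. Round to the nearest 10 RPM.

Original rotor: r = 302 mm / 2 = 151 mm = 15.1 cm
RCF_original = 1.118 × 10⁻⁵ × 15.1 × (5294)² = 1.118 × 10⁻⁵ × 15.1 × 28,026,436 ≈ 4,731.4 × g
Target RCF = 1.25 × 4,731.4 ≈ 5,914.2 × g
Your rotor: r = 118 mm = 11.8 cm
5,914.2 = 1.118 × 10⁻⁵ × 11.8 × N²
N² = 5,914.2 / (13.1924 × 10⁻⁵) = 44,830,357
N ≈ √44,830,357 ≈ 6,695.5

≈ 6700 RPM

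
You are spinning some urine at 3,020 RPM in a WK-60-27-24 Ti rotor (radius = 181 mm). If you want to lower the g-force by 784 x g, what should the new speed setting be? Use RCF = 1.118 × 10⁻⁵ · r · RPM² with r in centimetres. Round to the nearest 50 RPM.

2300 RPM

r = 181 mm = 18.1 cm
Current RCF = 1.118 × 10⁻⁵ × 18.1 × (3020)² = 1.118 × 10⁻⁵ × 18.1 × 9,120,400 ≈ 1,845.6 × g
Target RCF = 1,845.6 − 784 = 1,061.6 × g
N² = 1,061.6 / (20.2358 × 10⁻⁵) = 5,246,148
N ≈ √5,246,148 ≈ 2,290.4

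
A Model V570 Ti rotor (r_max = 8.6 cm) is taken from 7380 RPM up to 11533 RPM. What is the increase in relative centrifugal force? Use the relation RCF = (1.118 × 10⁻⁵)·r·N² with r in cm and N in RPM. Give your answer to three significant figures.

RCF₁ = 1.118 × 10⁻⁵ × 8.6 × (7380)² = 1.118 × 10⁻⁵ × 8.6 × 54,464,400 ≈ 5,236.6 × g
RCF₂ = 1.118 × 10⁻⁵ × 8.6 × (11533)² = 1.118 × 10⁻⁵ × 8.6 × 133,010,089 ≈ 12,788.7 × g
Increase = 12,788.7 − 5,236.6 = 7,552.1

7550 × g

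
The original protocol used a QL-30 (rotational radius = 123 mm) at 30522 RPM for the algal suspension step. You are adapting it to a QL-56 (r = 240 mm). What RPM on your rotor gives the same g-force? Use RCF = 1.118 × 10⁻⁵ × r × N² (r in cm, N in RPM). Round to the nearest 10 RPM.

21850 RPM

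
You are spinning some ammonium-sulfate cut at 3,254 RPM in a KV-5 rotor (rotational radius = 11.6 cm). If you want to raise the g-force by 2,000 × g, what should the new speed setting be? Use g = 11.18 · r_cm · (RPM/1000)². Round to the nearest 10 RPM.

Current RCF = 11.18 × 11.6 × (3.254)² = 11.18 × 11.6 × 10.588516 ≈ 1,373.2 × g
Target RCF = 1,373.2 + 2,000 = 3,373.2 × g
(N/1000)² = 3,373.2 / 129.688 = 26.01012
N = 1000 × √26.01012 ≈ 5,100.0

≈ 5100 RPM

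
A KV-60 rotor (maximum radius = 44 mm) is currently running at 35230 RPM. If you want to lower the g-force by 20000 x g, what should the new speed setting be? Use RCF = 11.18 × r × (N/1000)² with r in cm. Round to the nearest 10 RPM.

r = 44 mm = 4.4 cm
Current RCF = 11.18 × 4.4 × (35.23)² = 11.18 × 4.4 × 1,241.1529 ≈ 61,054.8 × g
Target RCF = 61,054.8 − 20,000 = 41,054.8 × g
(N/1000)² = 41,054.8 / 49.192 = 834.5829
N = 1000 × √834.5829 ≈ 28,889.1

N₂ ≈ 28890 RPM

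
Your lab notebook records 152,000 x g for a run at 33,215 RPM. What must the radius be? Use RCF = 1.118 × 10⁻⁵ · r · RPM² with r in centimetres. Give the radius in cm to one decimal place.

12.3 cm

152000 = 1.118 × 10⁻⁵ × r × (33215)²
r = 152000 / (1.118 × 10⁻⁵ × 1,103,236,225) = 152000 / 12334.18 ≈ 12.323 cm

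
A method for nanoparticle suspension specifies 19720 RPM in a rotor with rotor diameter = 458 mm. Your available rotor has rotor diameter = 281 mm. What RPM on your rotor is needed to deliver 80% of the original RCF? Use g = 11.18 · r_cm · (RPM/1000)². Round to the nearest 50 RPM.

≈ 22500 RPM

Original rotor: r = 458 mm / 2 = 229 mm = 22.9 cm
RCF_original = 11.18 × 22.9 × (19.72)² = 11.18 × 22.9 × 388.8784 ≈ 99,561.4 × g
Target RCF = 0.8 × 99,561.4 ≈ 79,649.1 × g
Your rotor: r = 281 mm / 2 = 140.5 mm = 14.05 cm
79,649.1 = 11.18 × 14.05 × (N/1000)²
(N/1000)² = 79,649.1 / 157.079 = 507.064
N = 1000 × √507.064 ≈ 22,518.1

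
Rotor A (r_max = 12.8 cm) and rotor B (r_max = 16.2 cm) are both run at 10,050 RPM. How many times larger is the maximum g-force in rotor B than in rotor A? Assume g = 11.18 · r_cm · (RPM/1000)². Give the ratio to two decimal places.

At fixed N, RCF ∝ r, so RCF_B/RCF_A = r_B/r_A = 16.2 / 12.8 = 1.2656.

1.27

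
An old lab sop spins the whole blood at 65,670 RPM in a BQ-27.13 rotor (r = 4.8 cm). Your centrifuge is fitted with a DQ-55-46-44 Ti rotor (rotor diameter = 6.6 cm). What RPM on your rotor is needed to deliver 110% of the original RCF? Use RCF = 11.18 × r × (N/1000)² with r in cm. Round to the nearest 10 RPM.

RCF_original = 11.18 × 4.8 × (65.67)² = 11.18 × 4.8 × 4,312.5489 ≈ 231,428.6 × g
Target RCF = 1.1 × 231,428.6 ≈ 254,571.5 × g
Your rotor: r = 6.6 / 2 = 3.3 cm
254,571.5 = 11.18 × 3.3 × (N/1000)²
(N/1000)² = 254,571.5 / 36.894 = 6900.079
N = 1000 × √6900.079 ≈ 83,066.7

83070 RPM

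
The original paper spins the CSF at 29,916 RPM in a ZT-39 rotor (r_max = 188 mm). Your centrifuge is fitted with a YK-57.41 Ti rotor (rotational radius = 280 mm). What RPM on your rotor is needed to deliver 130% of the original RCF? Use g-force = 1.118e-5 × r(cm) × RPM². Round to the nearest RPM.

Original rotor: r = 188 mm = 18.8 cm
RCF = 1.118 × 10⁻⁵ × r × N²
RCF_original = 1.118 × 10⁻⁵ × 18.8 × (29916)² = 1.118 × 10⁻⁵ × 18.8 × 894,967,056 ≈ 188,107.8 × g
Target RCF = 1.3 × 188,107.8 ≈ 244,540.1 × g
Your rotor: r = 280 mm = 28.0 cm
244,540.1 = 1.118 × 10⁻⁵ × 28 × N²
N² = 244,540.1 / (31.304 × 10⁻⁵) = 781,178,444
N ≈ √781,178,444 ≈ 27,949.6

27950 RPM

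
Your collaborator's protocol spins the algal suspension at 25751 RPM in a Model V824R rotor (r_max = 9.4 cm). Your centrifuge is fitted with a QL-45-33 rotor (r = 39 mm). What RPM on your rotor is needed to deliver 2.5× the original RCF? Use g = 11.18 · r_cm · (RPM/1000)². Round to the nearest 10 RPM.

63210 RPM

RCF_original = 11.18 × 9.4 × (25.751)² = 11.18 × 9.4 × 663.114001 ≈ 69,688 × g
Target RCF = 2.5 × 69,688 ≈ 174,220 × g
Your rotor: r = 39 mm = 3.9 cm
174,220 = 11.18 × 3.9 × (N/1000)²
(N/1000)² = 174,220 / 43.602 = 3995.688
N = 1000 × √3995.688 ≈ 63,211.5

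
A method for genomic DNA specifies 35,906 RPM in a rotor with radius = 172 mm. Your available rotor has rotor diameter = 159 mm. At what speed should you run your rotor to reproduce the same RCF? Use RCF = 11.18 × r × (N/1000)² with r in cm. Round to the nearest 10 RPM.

52810 RPM

Original rotor: r = 172 mm = 17.2 cm
RCF_original = 11.18 × 17.2 × (35.906)² = 11.18 × 17.2 × 1,289.240836 ≈ 247,915.9 × g
Your rotor: r = 159 mm / 2 = 79.5 mm = 7.95 cm
247,915.9 = 11.18 × 7.95 × (N/1000)²
(N/1000)² = 247,915.9 / 88.881 = 2789.301
N = 1000 × √2789.301 ≈ 52,813.8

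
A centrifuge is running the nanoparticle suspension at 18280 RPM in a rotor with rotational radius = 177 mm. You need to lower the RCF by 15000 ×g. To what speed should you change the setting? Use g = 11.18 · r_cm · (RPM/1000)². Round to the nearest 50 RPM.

16050 RPM

r = 177 mm = 17.7 cm
Current RCF = 11.18 × 17.7 × (18.28)² = 11.18 × 17.7 × 334.1584 ≈ 66,125.3 × g
Target RCF = 66,125.3 − 15,000 = 51,125.3 × g
(N/1000)² = 51,125.3 / 197.886 = 258.3573
N = 1000 × √258.3573 ≈ 16,073.5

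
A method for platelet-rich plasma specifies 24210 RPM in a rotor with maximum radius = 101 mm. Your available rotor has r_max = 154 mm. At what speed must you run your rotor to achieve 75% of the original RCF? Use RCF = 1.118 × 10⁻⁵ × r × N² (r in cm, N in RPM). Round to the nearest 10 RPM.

Original rotor: r = 101 mm = 10.1 cm
RCF = 1.118 × 10⁻⁵ × r × N²
RCF_original = 1.118 × 10⁻⁵ × 10.1 × (24210)² = 1.118 × 10⁻⁵ × 10.1 × 586,124,100 ≈ 66,184 × g
Target RCF = 0.75 × 66,184 ≈ 49,638 × g
Your rotor: r = 154 mm = 15.4 cm
49,638 = 1.118 × 10⁻⁵ × 15.4 × N²
N² = 49,638 / (17.2172 × 10⁻⁵) = 288,304,719
N ≈ √288,304,719 ≈ 16,979.5

≈ 16980 RPM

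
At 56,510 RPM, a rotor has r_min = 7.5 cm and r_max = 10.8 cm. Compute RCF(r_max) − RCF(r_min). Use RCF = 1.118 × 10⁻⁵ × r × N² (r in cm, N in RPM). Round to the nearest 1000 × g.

RCF_max = 1.118 × 10⁻⁵ × 10.8 × (56510)² = 1.118 × 10⁻⁵ × 10.8 × 3,193,380,100 ≈ 385,581.5 × g
RCF_min = 1.118 × 10⁻⁵ × 7.5 × (56510)² = 1.118 × 10⁻⁵ × 7.5 × 3,193,380,100 ≈ 267,764.9 × g
ΔRCF = 385,581.5 − 267,764.9 = 117,816.6

118000 x g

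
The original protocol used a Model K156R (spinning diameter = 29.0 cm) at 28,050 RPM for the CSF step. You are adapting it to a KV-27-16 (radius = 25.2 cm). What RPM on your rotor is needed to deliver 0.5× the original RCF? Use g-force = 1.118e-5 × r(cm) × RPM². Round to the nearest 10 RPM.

15050 RPM

Original rotor: r = 29.0 / 2 = 14.5 cm
RCF_original = 1.118 × 10⁻⁵ × 14.5 × (28050)² = 1.118 × 10⁻⁵ × 14.5 × 786,802,500 ≈ 127,548.6 × g
Target RCF = 0.5 × 127,548.6 ≈ 63,774.3 × g
63,774.3 = 1.118 × 10⁻⁵ × 25.2 × N²
N² = 63,774.3 / (28.1736 × 10⁻⁵) = 226,361,913
N ≈ √226,361,913 ≈ 15,045.3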